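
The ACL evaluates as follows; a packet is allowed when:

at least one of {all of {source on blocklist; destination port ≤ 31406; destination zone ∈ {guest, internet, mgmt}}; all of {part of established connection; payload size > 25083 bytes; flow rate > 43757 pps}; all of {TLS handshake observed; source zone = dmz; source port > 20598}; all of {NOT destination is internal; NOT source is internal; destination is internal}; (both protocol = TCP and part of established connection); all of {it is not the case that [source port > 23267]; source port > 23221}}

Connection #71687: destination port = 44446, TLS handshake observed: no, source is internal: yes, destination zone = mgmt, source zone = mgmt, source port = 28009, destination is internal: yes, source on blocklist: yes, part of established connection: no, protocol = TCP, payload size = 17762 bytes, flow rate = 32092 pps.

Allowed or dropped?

Atomic conditions:
  source on blocklist: yes → true
  destination port ≤ 31406: 44446 ≤ 31406 is false
  destination zone ∈ {guest, internet, mgmt}: mgmt is in the set → true
  part of established connection: no → false
  payload size > 25083 bytes: 17762 > 25083 is false
  flow rate > 43757 pps: 32092 > 43757 is false
  TLS handshake observed: no → false
  source zone = dmz: mgmt == dmz is false
  source port > 20598: 28009 > 20598 is true
  NOT destination is internal: yes → false
  NOT source is internal: yes → false
  destination is internal: yes → true
  protocol = TCP: TCP == TCP is true
  source port > 23267: 28009 > 23267 is true
  source port > 23221: 28009 > 23221 is true
Combine:
[1] true AND false AND true = false
[2] false AND false AND false = false
[3] false AND false AND true = false
[4] false AND false AND true = false
[5] true AND false = false
[6.1] NOT true = false
[6] false AND true = false
[root] false OR false OR false OR false OR false OR false = false
Overall: false → dropped

Dropped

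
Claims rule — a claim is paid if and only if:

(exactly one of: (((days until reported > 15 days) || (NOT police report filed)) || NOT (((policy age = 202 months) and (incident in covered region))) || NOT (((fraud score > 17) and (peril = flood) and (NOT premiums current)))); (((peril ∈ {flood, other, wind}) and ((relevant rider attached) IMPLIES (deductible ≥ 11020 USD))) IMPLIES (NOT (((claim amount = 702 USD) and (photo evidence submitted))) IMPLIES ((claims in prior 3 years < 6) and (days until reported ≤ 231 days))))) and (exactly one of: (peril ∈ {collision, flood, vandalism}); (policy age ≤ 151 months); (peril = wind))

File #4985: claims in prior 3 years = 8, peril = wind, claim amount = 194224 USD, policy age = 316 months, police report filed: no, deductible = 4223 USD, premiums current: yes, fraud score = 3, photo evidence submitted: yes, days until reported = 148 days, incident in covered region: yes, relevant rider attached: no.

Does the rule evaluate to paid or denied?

Paid

Atomic conditions:
  days until reported > 15 days: 148 > 15 is true
  NOT police report filed: no → true
  policy age = 202 months: 316 == 202 is false
  incident in covered region: yes → true
  fraud score > 17: 3 > 17 is false
  peril = flood: wind == flood is false
  NOT premiums current: yes → false
  peril ∈ {flood, other, wind}: wind is in the set → true
  relevant rider attached: no → false
  deductible ≥ 11020 USD: 4223 ≥ 11020 is false
  claim amount = 702 USD: 194224 == 702 is false
  photo evidence submitted: yes → true
  claims in prior 3 years < 6: 8 < 6 is false
  days until reported ≤ 231 days: 148 ≤ 231 is true
  peril ∈ {collision, flood, vandalism}: wind is not in the set → false
  policy age ≤ 151 months: 316 ≤ 151 is false
  peril = wind: wind == wind is true
Combine:
[1.1.1] true OR true = true
[1.1.2.1] false AND true = false
[1.1.2] NOT false = true
[1.1.3.1] false AND false AND false = false
[1.1.3] NOT false = true
[1.1] true OR true OR true = true
[1.2.1.2] false → false (antecedent false ⇒ implication holds) = true
[1.2.1] true AND true = true
[1.2.2.1.1] false AND true = false
[1.2.2.1] NOT false = true
[1.2.2.2] false AND true = false
[1.2.2] true → false = false
[1.2] true → false = false
[1] exactly-one(true, false) = true
[2] exactly-one(false, false, true) = true
[root] true AND true = true
Overall: true → paid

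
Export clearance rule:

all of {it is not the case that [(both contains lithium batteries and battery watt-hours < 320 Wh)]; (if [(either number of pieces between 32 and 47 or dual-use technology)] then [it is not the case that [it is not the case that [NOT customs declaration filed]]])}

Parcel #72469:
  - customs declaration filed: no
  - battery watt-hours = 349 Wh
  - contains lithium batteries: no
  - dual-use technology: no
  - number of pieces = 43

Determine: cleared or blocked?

Atomic conditions:
  contains lithium batteries: no → false
  battery watt-hours < 320 Wh: 349 < 320 is false
  number of pieces between 32 and 47: 43 in [32, 47] is true
  dual-use technology: no → false
  NOT customs declaration filed: no → true
Combine:
[1.1] false AND false = false
[1] NOT false = true
[2.1] true OR false = true
[2.2.1] NOT true = false
[2.2] NOT false = true
[2] true → true = true
[root] true AND true = true
Overall: true → cleared

Cleared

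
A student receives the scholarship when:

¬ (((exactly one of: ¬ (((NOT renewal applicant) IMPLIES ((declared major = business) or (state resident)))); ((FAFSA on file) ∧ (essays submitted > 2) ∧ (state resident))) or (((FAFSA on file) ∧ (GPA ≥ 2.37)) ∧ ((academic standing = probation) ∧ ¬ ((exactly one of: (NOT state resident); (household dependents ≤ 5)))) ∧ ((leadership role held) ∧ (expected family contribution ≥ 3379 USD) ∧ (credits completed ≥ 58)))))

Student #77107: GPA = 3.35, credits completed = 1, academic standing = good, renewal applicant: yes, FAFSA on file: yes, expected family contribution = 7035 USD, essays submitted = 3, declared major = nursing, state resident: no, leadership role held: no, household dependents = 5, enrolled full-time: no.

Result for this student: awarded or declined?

Awarded

Atomic conditions:
  NOT renewal applicant: yes → false
  declared major = business: nursing == business is false
  state resident: no → false
  FAFSA on file: yes → true
  essays submitted > 2: 3 > 2 is true
  GPA ≥ 2.37: 3.35 ≥ 2.37 is true
  academic standing = probation: good == probation is false
  NOT state resident: no → true
  household dependents ≤ 5: 5 ≤ 5 is true
  leadership role held: no → false
  expected family contribution ≥ 3379 USD: 7035 ≥ 3379 is true
  credits completed ≥ 58: 1 ≥ 58 is false
Combine:
[1.1.1.1.2] false OR false = false
[1.1.1.1] false → false (antecedent false ⇒ implication holds) = true
[1.1.1] NOT true = false
[1.1.2] true AND true AND false = false
[1.1] exactly-one(false, false) = false
[1.2.1] true AND true = true
[1.2.2.2.1] exactly-one(true, true) = false
[1.2.2.2] NOT false = true
[1.2.2] false AND true = false
[1.2.3] false AND true AND false = false
[1.2] true AND false AND false = false
[1] false OR false = false
[root] NOT false = true
Overall: true → awarded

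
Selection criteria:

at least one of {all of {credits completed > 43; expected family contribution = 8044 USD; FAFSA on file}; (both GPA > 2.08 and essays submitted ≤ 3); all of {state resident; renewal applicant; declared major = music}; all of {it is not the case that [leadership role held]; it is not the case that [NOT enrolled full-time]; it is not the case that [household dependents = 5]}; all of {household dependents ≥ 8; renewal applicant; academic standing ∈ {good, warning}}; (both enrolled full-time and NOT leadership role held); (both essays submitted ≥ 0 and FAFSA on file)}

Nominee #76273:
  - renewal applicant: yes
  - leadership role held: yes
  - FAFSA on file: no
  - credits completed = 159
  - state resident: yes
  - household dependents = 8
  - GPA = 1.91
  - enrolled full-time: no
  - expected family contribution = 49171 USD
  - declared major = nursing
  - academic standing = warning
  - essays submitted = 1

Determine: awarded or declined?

Awarded

Atomic conditions:
  credits completed > 43: 159 > 43 is true
  expected family contribution = 8044 USD: 49171 == 8044 is false
  FAFSA on file: no → false
  GPA > 2.08: 1.91 > 2.08 is false
  essays submitted ≤ 3: 1 ≤ 3 is true
  state resident: yes → true
  renewal applicant: yes → true
  declared major = music: nursing == music is false
  leadership role held: yes → true
  NOT enrolled full-time: no → true
  household dependents = 5: 8 == 5 is false
  household dependents ≥ 8: 8 ≥ 8 is true
  academic standing ∈ {good, warning}: warning is in the set → true
  enrolled full-time: no → false
  NOT leadership role held: yes → false
  essays submitted ≥ 0: 1 ≥ 0 is true
Combine:
[1] true AND false AND false = false
[2] false AND true = false
[3] true AND true AND false = false
[4.1] NOT true = false
[4.2] NOT true = false
[4.3] NOT false = true
[4] false AND false AND true = false
[5] true AND true AND true = true
[6] false AND false = false
[7] true AND false = false
[root] false OR false OR false OR false OR true OR false OR false = true
Overall: true → awarded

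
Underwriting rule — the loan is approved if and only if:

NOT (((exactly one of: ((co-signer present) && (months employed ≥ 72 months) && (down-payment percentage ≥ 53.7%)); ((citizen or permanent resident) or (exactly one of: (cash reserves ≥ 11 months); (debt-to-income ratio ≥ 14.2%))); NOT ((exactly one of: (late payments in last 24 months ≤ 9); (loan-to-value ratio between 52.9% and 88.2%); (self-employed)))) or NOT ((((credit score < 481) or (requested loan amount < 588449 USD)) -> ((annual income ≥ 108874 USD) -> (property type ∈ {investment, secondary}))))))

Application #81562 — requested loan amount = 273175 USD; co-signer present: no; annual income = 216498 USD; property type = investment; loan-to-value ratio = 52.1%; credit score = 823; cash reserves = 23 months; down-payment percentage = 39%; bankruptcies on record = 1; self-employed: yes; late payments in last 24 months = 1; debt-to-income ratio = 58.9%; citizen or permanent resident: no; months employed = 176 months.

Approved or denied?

Atomic conditions:
  co-signer present: no → false
  months employed ≥ 72 months: 176 ≥ 72 is true
  down-payment percentage ≥ 53.7%: 39 ≥ 53.7 is false
  citizen or permanent resident: no → false
  cash reserves ≥ 11 months: 23 ≥ 11 is true
  debt-to-income ratio ≥ 14.2%: 58.9 ≥ 14.2 is true
  late payments in last 24 months ≤ 9: 1 ≤ 9 is true
  loan-to-value ratio between 52.9% and 88.2%: 52.1 in [52.9, 88.2] is false
  self-employed: yes → true
  credit score < 481: 823 < 481 is false
  requested loan amount < 588449 USD: 273175 < 588449 is true
  annual income ≥ 108874 USD: 216498 ≥ 108874 is true
  property type ∈ {investment, secondary}: investment is in the set → true
Combine:
[1.1.1] false AND true AND false = false
[1.1.2.2] exactly-one(true, true) = false
[1.1.2] false OR false = false
[1.1.3.1] exactly-one(true, false, true) = false
[1.1.3] NOT false = true
[1.1] exactly-one(false, false, true) = true
[1.2.1.1] false OR true = true
[1.2.1.2] true → true = true
[1.2.1] true → true = true
[1.2] NOT true = false
[1] true OR false = true
[root] NOT true = false
Overall: false → denied

Denied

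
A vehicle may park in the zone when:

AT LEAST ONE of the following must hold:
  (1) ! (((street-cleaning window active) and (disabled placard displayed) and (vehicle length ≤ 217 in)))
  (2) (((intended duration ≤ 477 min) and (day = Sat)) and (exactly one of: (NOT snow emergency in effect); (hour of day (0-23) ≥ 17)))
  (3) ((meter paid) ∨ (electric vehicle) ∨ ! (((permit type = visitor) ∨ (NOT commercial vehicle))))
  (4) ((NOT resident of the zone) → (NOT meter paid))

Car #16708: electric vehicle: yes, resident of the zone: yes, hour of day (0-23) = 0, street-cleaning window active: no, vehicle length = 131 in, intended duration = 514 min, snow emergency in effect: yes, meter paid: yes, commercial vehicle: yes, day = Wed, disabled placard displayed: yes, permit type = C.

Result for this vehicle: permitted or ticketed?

Atomic conditions:
  street-cleaning window active: no → false
  disabled placard displayed: yes → true
  vehicle length ≤ 217 in: 131 ≤ 217 is true
  intended duration ≤ 477 min: 514 ≤ 477 is false
  day = Sat: Wed == Sat is false
  NOT snow emergency in effect: yes → false
  hour of day (0-23) ≥ 17: 0 ≥ 17 is false
  meter paid: yes → true
  electric vehicle: yes → true
  permit type = visitor: C == visitor is false
  NOT commercial vehicle: yes → false
  NOT resident of the zone: yes → false
  NOT meter paid: yes → false
Combine:
[1.1] false AND true AND true = false
[1] NOT false = true
[2.1] false AND false = false
[2.2] exactly-one(false, false) = false
[2] false AND false = false
[3.3.1] false OR false = false
[3.3] NOT false = true
[3] true OR true OR true = true
[4] false → false (antecedent false ⇒ implication holds) = true
[root] true OR false OR true OR true = true
Overall: true → permitted

Permitted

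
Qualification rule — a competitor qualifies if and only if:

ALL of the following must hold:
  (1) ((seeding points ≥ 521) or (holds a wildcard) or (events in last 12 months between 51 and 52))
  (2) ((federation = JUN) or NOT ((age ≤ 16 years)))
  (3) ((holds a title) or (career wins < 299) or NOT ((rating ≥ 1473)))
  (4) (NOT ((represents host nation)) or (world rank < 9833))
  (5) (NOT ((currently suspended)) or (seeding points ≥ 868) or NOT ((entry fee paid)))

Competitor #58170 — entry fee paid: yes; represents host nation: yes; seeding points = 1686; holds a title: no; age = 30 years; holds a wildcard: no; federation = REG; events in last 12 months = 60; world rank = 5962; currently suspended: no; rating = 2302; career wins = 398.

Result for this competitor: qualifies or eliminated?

Eliminated

Atomic conditions:
  seeding points ≥ 521: 1686 ≥ 521 is true
  holds a wildcard: no → false
  events in last 12 months between 51 and 52: 60 in [51, 52] is false
  federation = JUN: REG == JUN is false
  age ≤ 16 years: 30 ≤ 16 is false
  holds a title: no → false
  career wins < 299: 398 < 299 is false
  rating ≥ 1473: 2302 ≥ 1473 is true
  represents host nation: yes → true
  world rank < 9833: 5962 < 9833 is true
  currently suspended: no → false
  seeding points ≥ 868: 1686 ≥ 868 is true
  entry fee paid: yes → true
Combine:
[1] true OR false OR false = true
[2.2] NOT false = true
[2] false OR true = true
[3.3] NOT true = false
[3] false OR false OR false = false
[4.1] NOT true = false
[4] false OR true = true
[5.1] NOT false = true
[5.3] NOT true = false
[5] true OR true OR false = true
[root] true AND true AND false AND true AND true = false
Overall: false → eliminated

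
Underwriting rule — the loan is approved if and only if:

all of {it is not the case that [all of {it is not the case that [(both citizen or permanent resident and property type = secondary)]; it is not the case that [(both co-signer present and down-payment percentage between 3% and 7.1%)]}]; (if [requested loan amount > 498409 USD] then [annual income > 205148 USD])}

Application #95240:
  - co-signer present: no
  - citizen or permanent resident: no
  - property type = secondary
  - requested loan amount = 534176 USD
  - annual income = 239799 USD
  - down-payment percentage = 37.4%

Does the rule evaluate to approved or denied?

Denied

Atomic conditions:
  citizen or permanent resident: no → false
  property type = secondary: secondary == secondary is true
  co-signer present: no → false
  down-payment percentage between 3% and 7.1%: 37.4 in [3, 7.1] is false
  requested loan amount > 498409 USD: 534176 > 498409 is true
  annual income > 205148 USD: 239799 > 205148 is true
Combine:
[1.1.1.1] false AND true = false
[1.1.1] NOT false = true
[1.1.2.1] false AND false = false
[1.1.2] NOT false = true
[1.1] true AND true = true
[1] NOT true = false
[2] true → true = true
[root] false AND true = false
Overall: false → denied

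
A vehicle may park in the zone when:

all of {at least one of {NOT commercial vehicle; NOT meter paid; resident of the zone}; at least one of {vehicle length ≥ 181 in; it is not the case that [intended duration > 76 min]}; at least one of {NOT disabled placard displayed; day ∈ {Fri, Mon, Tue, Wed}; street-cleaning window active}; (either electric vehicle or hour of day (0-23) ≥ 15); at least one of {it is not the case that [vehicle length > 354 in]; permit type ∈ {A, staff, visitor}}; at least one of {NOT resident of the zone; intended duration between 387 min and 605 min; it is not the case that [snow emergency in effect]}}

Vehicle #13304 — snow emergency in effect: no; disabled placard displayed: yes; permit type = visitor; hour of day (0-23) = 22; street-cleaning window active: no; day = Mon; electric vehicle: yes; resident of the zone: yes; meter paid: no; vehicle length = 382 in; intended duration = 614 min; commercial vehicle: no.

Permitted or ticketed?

Atomic conditions:
  NOT commercial vehicle: no → true
  NOT meter paid: no → true
  resident of the zone: yes → true
  vehicle length ≥ 181 in: 382 ≥ 181 is true
  intended duration > 76 min: 614 > 76 is true
  NOT disabled placard displayed: yes → false
  day ∈ {Fri, Mon, Tue, Wed}: Mon is in the set → true
  street-cleaning window active: no → false
  electric vehicle: yes → true
  hour of day (0-23) ≥ 15: 22 ≥ 15 is true
  vehicle length > 354 in: 382 > 354 is true
  permit type ∈ {A, staff, visitor}: visitor is in the set → true
  NOT resident of the zone: yes → false
  intended duration between 387 min and 605 min: 614 in [387, 605] is false
  snow emergency in effect: no → false
Combine:
[1] true OR true OR true = true
[2.2] NOT true = false
[2] true OR false = true
[3] false OR true OR false = true
[4] true OR true = true
[5.1] NOT true = false
[5] false OR true = true
[6.3] NOT false = true
[6] false OR false OR true = true
[root] true AND true AND true AND true AND true AND true = true
Overall: true → permitted

Permitted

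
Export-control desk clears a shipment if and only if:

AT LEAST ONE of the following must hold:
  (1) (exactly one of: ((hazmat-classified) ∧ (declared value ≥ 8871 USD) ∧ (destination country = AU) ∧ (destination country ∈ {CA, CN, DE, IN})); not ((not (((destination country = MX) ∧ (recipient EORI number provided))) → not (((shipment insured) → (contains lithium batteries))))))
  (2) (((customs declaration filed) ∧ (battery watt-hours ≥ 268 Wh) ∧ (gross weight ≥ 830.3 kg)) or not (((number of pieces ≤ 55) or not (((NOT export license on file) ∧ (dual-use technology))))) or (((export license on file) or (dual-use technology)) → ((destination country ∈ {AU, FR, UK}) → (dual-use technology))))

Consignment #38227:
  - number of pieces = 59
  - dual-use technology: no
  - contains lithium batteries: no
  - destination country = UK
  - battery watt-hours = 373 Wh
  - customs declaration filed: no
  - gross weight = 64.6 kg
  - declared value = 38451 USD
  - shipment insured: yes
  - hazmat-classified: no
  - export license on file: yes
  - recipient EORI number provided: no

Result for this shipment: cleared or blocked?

Atomic conditions:
  hazmat-classified: no → false
  declared value ≥ 8871 USD: 38451 ≥ 8871 is true
  destination country = AU: UK == AU is false
  destination country ∈ {CA, CN, DE, IN}: UK is not in the set → false
  destination country = MX: UK == MX is false
  recipient EORI number provided: no → false
  shipment insured: yes → true
  contains lithium batteries: no → false
  customs declaration filed: no → false
  battery watt-hours ≥ 268 Wh: 373 ≥ 268 is true
  gross weight ≥ 830.3 kg: 64.6 ≥ 830.3 is false
  number of pieces ≤ 55: 59 ≤ 55 is false
  NOT export license on file: yes → false
  dual-use technology: no → false
  export license on file: yes → true
  destination country ∈ {AU, FR, UK}: UK is in the set → true
Combine:
[1.1] false AND true AND false AND false = false
[1.2.1.1.1] false AND false = false
[1.2.1.1] NOT false = true
[1.2.1.2.1] true → false = false
[1.2.1.2] NOT false = true
[1.2.1] true → true = true
[1.2] NOT true = false
[1] exactly-one(false, false) = false
[2.1] false AND true AND false = false
[2.2.1.2.1] false AND false = false
[2.2.1.2] NOT false = true
[2.2.1] false OR true = true
[2.2] NOT true = false
[2.3.1] true OR false = true
[2.3.2] true → false = false
[2.3] true → false = false
[2] false OR false OR false = false
[root] false OR false = false
Overall: false → blocked

Blocked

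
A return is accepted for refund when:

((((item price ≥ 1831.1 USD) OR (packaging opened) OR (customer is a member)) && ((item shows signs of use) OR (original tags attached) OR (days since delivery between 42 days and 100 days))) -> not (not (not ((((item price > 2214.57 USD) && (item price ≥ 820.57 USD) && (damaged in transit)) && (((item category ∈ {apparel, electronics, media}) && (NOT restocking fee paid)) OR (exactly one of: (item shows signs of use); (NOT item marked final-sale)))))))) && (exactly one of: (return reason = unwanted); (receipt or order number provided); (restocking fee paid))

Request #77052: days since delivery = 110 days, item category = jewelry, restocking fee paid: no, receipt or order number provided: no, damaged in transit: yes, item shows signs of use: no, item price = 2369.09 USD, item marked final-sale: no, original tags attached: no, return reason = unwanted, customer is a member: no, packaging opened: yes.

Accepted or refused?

Atomic conditions:
  item price ≥ 1831.1 USD: 2369.09 ≥ 1831.1 is true
  packaging opened: yes → true
  customer is a member: no → false
  item shows signs of use: no → false
  original tags attached: no → false
  days since delivery between 42 days and 100 days: 110 in [42, 100] is false
  item price > 2214.57 USD: 2369.09 > 2214.57 is true
  item price ≥ 820.57 USD: 2369.09 ≥ 820.57 is true
  damaged in transit: yes → true
  item category ∈ {apparel, electronics, media}: jewelry is not in the set → false
  NOT restocking fee paid: no → true
  NOT item marked final-sale: no → true
  return reason = unwanted: unwanted == unwanted is true
  receipt or order number provided: no → false
  restocking fee paid: no → false
Combine:
[1.1.1] true OR true OR false = true
[1.1.2] false OR false OR false = false
[1.1] true AND false = false
[1.2.1.1.1.1] true AND true AND true = true
[1.2.1.1.1.2.1] false AND true = false
[1.2.1.1.1.2.2] exactly-one(false, true) = true
[1.2.1.1.1.2] false OR true = true
[1.2.1.1.1] true AND true = true
[1.2.1.1] NOT true = false
[1.2.1] NOT false = true
[1.2] NOT true = false
[1] false → false (antecedent false ⇒ implication holds) = true
[2] exactly-one(true, false, false) = true
[root] true AND true = true
Overall: true → accepted

Accepted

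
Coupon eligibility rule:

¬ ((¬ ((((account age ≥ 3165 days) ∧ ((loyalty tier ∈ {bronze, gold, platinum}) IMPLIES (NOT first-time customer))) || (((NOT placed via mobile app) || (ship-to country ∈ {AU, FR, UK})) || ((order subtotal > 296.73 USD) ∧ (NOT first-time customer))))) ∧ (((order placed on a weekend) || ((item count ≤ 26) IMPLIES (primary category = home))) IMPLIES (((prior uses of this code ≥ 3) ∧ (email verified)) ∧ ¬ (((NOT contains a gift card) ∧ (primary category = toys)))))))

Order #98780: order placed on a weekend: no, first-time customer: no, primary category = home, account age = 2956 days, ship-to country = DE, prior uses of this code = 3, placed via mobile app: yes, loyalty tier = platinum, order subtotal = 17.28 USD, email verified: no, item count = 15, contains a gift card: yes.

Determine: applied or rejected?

Applied

Atomic conditions:
  account age ≥ 3165 days: 2956 ≥ 3165 is false
  loyalty tier ∈ {bronze, gold, platinum}: platinum is in the set → true
  NOT first-time customer: no → true
  NOT placed via mobile app: yes → false
  ship-to country ∈ {AU, FR, UK}: DE is not in the set → false
  order subtotal > 296.73 USD: 17.28 > 296.73 is false
  order placed on a weekend: no → false
  item count ≤ 26: 15 ≤ 26 is true
  primary category = home: home == home is true
  prior uses of this code ≥ 3: 3 ≥ 3 is true
  email verified: no → false
  NOT contains a gift card: yes → false
  primary category = toys: home == toys is false
Combine:
[1.1.1.1.2] true → true = true
[1.1.1.1] false AND true = false
[1.1.1.2.1] false OR false = false
[1.1.1.2.2] false AND true = false
[1.1.1.2] false OR false = false
[1.1.1] false OR false = false
[1.1] NOT false = true
[1.2.1.2] true → true = true
[1.2.1] false OR true = true
[1.2.2.1] true AND false = false
[1.2.2.2.1] false AND false = false
[1.2.2.2] NOT false = true
[1.2.2] false AND true = false
[1.2] true → false = false
[1] true AND false = false
[root] NOT false = true
Overall: true → applied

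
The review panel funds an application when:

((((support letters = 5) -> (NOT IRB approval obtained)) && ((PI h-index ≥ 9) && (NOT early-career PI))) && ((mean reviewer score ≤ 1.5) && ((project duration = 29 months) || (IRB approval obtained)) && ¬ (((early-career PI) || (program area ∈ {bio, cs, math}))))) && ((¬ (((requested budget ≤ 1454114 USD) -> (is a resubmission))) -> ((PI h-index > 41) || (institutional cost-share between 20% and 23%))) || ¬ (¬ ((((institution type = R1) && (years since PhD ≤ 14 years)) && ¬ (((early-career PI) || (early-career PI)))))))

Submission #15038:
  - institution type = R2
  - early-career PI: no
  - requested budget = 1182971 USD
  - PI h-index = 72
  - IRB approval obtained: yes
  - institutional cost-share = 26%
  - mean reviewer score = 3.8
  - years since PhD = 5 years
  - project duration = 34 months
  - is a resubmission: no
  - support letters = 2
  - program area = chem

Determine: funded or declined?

Declined

Atomic conditions:
  support letters = 5: 2 == 5 is false
  NOT IRB approval obtained: yes → false
  PI h-index ≥ 9: 72 ≥ 9 is true
  NOT early-career PI: no → true
  mean reviewer score ≤ 1.5: 3.8 ≤ 1.5 is false
  project duration = 29 months: 34 == 29 is false
  IRB approval obtained: yes → true
  early-career PI: no → false
  program area ∈ {bio, cs, math}: chem is not in the set → false
  requested budget ≤ 1454114 USD: 1182971 ≤ 1454114 is true
  is a resubmission: no → false
  PI h-index > 41: 72 > 41 is true
  institutional cost-share between 20% and 23%: 26 in [20, 23] is false
  institution type = R1: R2 == R1 is false
  years since PhD ≤ 14 years: 5 ≤ 14 is true
Combine:
[1.1.1] false → false (antecedent false ⇒ implication holds) = true
[1.1.2] true AND true = true
[1.1] true AND true = true
[1.2.2] false OR true = true
[1.2.3.1] false OR false = false
[1.2.3] NOT false = true
[1.2] false AND true AND true = false
[1] true AND false = false
[2.1.1.1] true → false = false
[2.1.1] NOT false = true
[2.1.2] true OR false = true
[2.1] true → true = true
[2.2.1.1.1] false AND true = false
[2.2.1.1.2.1] false OR false = false
[2.2.1.1.2] NOT false = true
[2.2.1.1] false AND true = false
[2.2.1] NOT false = true
[2.2] NOT true = false
[2] true OR false = true
[root] false AND true = false
Overall: false → declined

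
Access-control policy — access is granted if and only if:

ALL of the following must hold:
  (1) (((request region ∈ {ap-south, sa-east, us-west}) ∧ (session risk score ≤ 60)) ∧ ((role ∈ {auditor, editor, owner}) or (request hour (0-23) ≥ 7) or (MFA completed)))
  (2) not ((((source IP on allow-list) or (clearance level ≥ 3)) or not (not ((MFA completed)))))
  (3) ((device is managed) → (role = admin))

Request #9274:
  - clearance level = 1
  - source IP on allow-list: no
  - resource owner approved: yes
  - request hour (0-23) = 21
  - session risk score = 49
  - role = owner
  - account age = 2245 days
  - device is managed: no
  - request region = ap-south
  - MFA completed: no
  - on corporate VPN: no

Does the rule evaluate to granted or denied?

Granted

Atomic conditions:
  request region ∈ {ap-south, sa-east, us-west}: ap-south is in the set → true
  session risk score ≤ 60: 49 ≤ 60 is true
  role ∈ {auditor, editor, owner}: owner is in the set → true
  request hour (0-23) ≥ 7: 21 ≥ 7 is true
  MFA completed: no → false
  source IP on allow-list: no → false
  clearance level ≥ 3: 1 ≥ 3 is false
  device is managed: no → false
  role = admin: owner == admin is false
Combine:
[1.1] true AND true = true
[1.2] true OR true OR false = true
[1] true AND true = true
[2.1.1] false OR false = false
[2.1.2.1] NOT false = true
[2.1.2] NOT true = false
[2.1] false OR false = false
[2] NOT false = true
[3] false → false (antecedent false ⇒ implication holds) = true
[root] true AND true AND true = true
Overall: true → granted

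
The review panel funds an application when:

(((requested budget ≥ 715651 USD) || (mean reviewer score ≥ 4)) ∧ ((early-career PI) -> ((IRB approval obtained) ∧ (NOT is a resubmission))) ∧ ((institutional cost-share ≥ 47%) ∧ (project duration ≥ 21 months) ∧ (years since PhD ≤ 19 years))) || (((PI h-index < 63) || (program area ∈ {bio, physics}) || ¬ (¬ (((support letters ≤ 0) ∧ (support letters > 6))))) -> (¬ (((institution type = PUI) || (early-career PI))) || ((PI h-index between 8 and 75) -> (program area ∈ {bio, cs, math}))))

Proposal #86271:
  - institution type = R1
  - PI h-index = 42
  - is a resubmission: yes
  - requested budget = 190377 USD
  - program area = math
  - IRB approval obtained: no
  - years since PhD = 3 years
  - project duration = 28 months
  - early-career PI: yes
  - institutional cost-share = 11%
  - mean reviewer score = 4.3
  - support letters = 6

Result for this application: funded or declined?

Atomic conditions:
  requested budget ≥ 715651 USD: 190377 ≥ 715651 is false
  mean reviewer score ≥ 4: 4.3 ≥ 4 is true
  early-career PI: yes → true
  IRB approval obtained: no → false
  NOT is a resubmission: yes → false
  institutional cost-share ≥ 47%: 11 ≥ 47 is false
  project duration ≥ 21 months: 28 ≥ 21 is true
  years since PhD ≤ 19 years: 3 ≤ 19 is true
  PI h-index < 63: 42 < 63 is true
  program area ∈ {bio, physics}: math is not in the set → false
  support letters ≤ 0: 6 ≤ 0 is false
  support letters > 6: 6 > 6 is false
  institution type = PUI: R1 == PUI is false
  PI h-index between 8 and 75: 42 in [8, 75] is true
  program area ∈ {bio, cs, math}: math is in the set → true
Combine:
[1.1] false OR true = true
[1.2.2] false AND false = false
[1.2] true → false = false
[1.3] false AND true AND true = false
[1] true AND false AND false = false
[2.1.3.1.1] false AND false = false
[2.1.3.1] NOT false = true
[2.1.3] NOT true = false
[2.1] true OR false OR false = true
[2.2.1.1] false OR true = true
[2.2.1] NOT true = false
[2.2.2] true → true = true
[2.2] false OR true = true
[2] true → true = true
[root] false OR true = true
Overall: true → funded

Funded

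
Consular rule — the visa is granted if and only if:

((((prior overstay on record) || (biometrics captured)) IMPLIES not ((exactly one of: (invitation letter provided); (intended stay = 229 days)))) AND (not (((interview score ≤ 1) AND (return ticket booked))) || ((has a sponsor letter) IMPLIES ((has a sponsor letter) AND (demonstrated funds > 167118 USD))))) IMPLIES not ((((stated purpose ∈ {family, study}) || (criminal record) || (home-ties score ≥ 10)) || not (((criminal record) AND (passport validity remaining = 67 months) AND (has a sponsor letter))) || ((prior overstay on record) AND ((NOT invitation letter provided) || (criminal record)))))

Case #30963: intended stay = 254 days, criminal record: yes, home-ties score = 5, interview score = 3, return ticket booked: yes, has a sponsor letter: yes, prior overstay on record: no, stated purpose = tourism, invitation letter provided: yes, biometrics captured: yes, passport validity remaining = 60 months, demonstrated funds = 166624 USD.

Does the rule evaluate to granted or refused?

Atomic conditions:
  prior overstay on record: no → false
  biometrics captured: yes → true
  invitation letter provided: yes → true
  intended stay = 229 days: 254 == 229 is false
  interview score ≤ 1: 3 ≤ 1 is false
  return ticket booked: yes → true
  has a sponsor letter: yes → true
  demonstrated funds > 167118 USD: 166624 > 167118 is false
  stated purpose ∈ {family, study}: tourism is not in the set → false
  criminal record: yes → true
  home-ties score ≥ 10: 5 ≥ 10 is false
  passport validity remaining = 67 months: 60 == 67 is false
  NOT invitation letter provided: yes → false
Combine:
[1.1.1] false OR true = true
[1.1.2.1] exactly-one(true, false) = true
[1.1.2] NOT true = false
[1.1] true → false = false
[1.2.1.1] false AND true = false
[1.2.1] NOT false = true
[1.2.2.2] true AND false = false
[1.2.2] true → false = false
[1.2] true OR false = true
[1] false AND true = false
[2.1.1] false OR true OR false = true
[2.1.2.1] true AND false AND true = false
[2.1.2] NOT false = true
[2.1.3.2] false OR true = true
[2.1.3] false AND true = false
[2.1] true OR true OR false = true
[2] NOT true = false
[root] false → false (antecedent false ⇒ implication holds) = true
Overall: true → granted

Granted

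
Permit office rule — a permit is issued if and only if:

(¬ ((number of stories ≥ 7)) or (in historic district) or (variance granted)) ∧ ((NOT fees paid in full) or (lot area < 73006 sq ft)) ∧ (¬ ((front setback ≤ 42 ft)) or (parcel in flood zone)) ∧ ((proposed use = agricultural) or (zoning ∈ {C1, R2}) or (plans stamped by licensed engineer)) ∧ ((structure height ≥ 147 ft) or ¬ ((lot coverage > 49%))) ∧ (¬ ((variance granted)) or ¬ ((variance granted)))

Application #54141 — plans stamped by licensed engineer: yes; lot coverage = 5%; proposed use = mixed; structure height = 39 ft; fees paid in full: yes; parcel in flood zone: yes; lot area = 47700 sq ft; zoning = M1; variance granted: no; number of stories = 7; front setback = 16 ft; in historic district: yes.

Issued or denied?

Atomic conditions:
  number of stories ≥ 7: 7 ≥ 7 is true
  in historic district: yes → true
  variance granted: no → false
  NOT fees paid in full: yes → false
  lot area < 73006 sq ft: 47700 < 73006 is true
  front setback ≤ 42 ft: 16 ≤ 42 is true
  parcel in flood zone: yes → true
  proposed use = agricultural: mixed == agricultural is false
  zoning ∈ {C1, R2}: M1 is not in the set → false
  plans stamped by licensed engineer: yes → true
  structure height ≥ 147 ft: 39 ≥ 147 is false
  lot coverage > 49%: 5 > 49 is false
Combine:
[1.1] NOT true = false
[1] false OR true OR false = true
[2] false OR true = true
[3.1] NOT true = false
[3] false OR true = true
[4] false OR false OR true = true
[5.2] NOT false = true
[5] false OR true = true
[6.1] NOT false = true
[6.2] NOT false = true
[6] true OR true = true
[root] true AND true AND true AND true AND true AND true = true
Overall: true → issued

Issued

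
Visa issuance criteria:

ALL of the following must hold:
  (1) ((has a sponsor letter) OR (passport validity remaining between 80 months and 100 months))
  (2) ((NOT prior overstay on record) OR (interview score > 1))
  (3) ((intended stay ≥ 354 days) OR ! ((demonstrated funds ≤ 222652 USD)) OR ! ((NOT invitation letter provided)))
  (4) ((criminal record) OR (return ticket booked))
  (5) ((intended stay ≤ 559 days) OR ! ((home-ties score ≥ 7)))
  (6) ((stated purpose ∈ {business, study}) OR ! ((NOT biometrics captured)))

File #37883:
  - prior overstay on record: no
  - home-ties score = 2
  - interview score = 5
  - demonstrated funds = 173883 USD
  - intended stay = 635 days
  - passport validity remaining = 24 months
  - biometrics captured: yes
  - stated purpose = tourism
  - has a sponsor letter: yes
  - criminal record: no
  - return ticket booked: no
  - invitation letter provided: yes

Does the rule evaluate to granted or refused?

Atomic conditions:
  has a sponsor letter: yes → true
  passport validity remaining between 80 months and 100 months: 24 in [80, 100] is false
  NOT prior overstay on record: no → true
  interview score > 1: 5 > 1 is true
  intended stay ≥ 354 days: 635 ≥ 354 is true
  demonstrated funds ≤ 222652 USD: 173883 ≤ 222652 is true
  NOT invitation letter provided: yes → false
  criminal record: no → false
  return ticket booked: no → false
  intended stay ≤ 559 days: 635 ≤ 559 is false
  home-ties score ≥ 7: 2 ≥ 7 is false
  stated purpose ∈ {business, study}: tourism is not in the set → false
  NOT biometrics captured: yes → false
Combine:
[1] true OR false = true
[2] true OR true = true
[3.2] NOT true = false
[3.3] NOT false = true
[3] true OR false OR true = true
[4] false OR false = false
[5.2] NOT false = true
[5] false OR true = true
[6.2] NOT false = true
[6] false OR true = true
[root] true AND true AND true AND false AND true AND true = false
Overall: false → refused

Refused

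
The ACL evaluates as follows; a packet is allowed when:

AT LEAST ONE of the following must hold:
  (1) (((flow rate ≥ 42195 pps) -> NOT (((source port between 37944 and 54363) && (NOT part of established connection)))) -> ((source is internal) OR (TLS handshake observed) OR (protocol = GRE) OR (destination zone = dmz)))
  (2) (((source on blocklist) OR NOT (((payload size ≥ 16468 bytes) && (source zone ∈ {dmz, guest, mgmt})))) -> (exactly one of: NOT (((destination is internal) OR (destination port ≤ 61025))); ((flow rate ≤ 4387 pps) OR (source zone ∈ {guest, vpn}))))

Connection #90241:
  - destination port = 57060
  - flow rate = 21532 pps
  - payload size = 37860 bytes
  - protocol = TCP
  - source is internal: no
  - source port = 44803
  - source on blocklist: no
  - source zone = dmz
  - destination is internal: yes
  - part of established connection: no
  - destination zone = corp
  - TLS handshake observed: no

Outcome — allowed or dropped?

Allowed

Atomic conditions:
  flow rate ≥ 42195 pps: 21532 ≥ 42195 is false
  source port between 37944 and 54363: 44803 in [37944, 54363] is true
  NOT part of established connection: no → true
  source is internal: no → false
  TLS handshake observed: no → false
  protocol = GRE: TCP == GRE is false
  destination zone = dmz: corp == dmz is false
  source on blocklist: no → false
  payload size ≥ 16468 bytes: 37860 ≥ 16468 is true
  source zone ∈ {dmz, guest, mgmt}: dmz is in the set → true
  destination is internal: yes → true
  destination port ≤ 61025: 57060 ≤ 61025 is true
  flow rate ≤ 4387 pps: 21532 ≤ 4387 is false
  source zone ∈ {guest, vpn}: dmz is not in the set → false
Combine:
[1.1.2.1] true AND true = true
[1.1.2] NOT true = false
[1.1] false → false (antecedent false ⇒ implication holds) = true
[1.2] false OR false OR false OR false = false
[1] true → false = false
[2.1.2.1] true AND true = true
[2.1.2] NOT true = false
[2.1] false OR false = false
[2.2.1.1] true OR true = true
[2.2.1] NOT true = false
[2.2.2] false OR false = false
[2.2] exactly-one(false, false) = false
[2] false → false (antecedent false ⇒ implication holds) = true
[root] false OR true = true
Overall: true → allowed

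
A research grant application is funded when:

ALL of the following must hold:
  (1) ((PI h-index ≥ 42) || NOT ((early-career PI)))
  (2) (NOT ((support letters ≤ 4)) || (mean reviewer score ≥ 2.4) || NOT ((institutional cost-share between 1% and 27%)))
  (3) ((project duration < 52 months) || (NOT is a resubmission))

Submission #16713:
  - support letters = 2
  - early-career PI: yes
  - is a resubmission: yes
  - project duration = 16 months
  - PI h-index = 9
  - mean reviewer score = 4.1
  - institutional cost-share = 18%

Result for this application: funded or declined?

Atomic conditions:
  PI h-index ≥ 42: 9 ≥ 42 is false
  early-career PI: yes → true
  support letters ≤ 4: 2 ≤ 4 is true
  mean reviewer score ≥ 2.4: 4.1 ≥ 2.4 is true
  institutional cost-share between 1% and 27%: 18 in [1, 27] is true
  project duration < 52 months: 16 < 52 is true
  NOT is a resubmission: yes → false
Combine:
[1.2] NOT true = false
[1] false OR false = false
[2.1] NOT true = false
[2.3] NOT true = false
[2] false OR true OR false = true
[3] true OR false = true
[root] false AND true AND true = false
Overall: false → declined

Declined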